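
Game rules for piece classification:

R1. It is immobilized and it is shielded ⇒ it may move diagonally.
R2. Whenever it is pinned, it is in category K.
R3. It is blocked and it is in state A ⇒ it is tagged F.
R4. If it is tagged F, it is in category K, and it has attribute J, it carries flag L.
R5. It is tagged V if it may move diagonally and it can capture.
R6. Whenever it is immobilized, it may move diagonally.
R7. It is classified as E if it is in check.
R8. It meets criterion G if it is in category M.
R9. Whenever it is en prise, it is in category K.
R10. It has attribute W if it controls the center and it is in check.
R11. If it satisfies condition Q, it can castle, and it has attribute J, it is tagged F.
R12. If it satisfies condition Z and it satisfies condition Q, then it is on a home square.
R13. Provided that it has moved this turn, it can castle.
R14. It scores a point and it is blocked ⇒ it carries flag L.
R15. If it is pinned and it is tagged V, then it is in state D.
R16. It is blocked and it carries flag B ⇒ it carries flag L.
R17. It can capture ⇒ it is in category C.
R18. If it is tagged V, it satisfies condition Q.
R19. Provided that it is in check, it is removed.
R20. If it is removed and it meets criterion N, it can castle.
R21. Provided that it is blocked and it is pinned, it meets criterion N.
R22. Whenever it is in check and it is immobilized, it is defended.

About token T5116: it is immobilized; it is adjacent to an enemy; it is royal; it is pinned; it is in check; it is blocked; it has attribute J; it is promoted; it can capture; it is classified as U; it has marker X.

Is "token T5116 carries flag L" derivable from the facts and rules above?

By R2 (it is pinned): it is in category K.
By R6 (it is immobilized): it may move diagonally.
By R19 (it is in check): it is removed.
By R21 (it is blocked, it is pinned): it meets criterion N.
By R5 (it may move diagonally, it can capture): it is tagged V.
By R18 (it is tagged V): it satisfies condition Q.
By R20 (it is removed, it meets criterion N): it can castle.
By R11 (it satisfies condition Q, it can castle, it has attribute J): it is tagged F.
By R4 (it is tagged F, it is in category K, it has attribute J): it carries flag L.

Yes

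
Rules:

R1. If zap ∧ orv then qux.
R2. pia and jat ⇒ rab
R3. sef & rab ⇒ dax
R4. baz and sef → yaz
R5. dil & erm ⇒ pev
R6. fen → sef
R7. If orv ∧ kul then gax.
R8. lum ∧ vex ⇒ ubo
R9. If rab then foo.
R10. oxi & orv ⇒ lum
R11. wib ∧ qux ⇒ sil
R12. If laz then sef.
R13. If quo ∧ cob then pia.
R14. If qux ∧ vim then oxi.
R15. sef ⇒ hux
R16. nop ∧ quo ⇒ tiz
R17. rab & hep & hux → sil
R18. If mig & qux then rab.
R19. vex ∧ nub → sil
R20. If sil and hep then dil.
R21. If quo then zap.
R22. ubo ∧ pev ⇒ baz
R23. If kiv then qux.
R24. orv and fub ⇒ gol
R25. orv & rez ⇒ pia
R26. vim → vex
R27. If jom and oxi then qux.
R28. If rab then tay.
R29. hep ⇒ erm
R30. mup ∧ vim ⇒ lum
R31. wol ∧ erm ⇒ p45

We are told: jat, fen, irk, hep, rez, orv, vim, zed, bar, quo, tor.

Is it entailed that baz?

Yes

sef  (by R6: fen)
hux  (by R15: sef)
zap  (by R21: quo)
pia  (by R25: orv, rez)
vex  (by R26: vim)
erm  (by R29: hep)
qux  (by R1: zap, orv)
rab  (by R2: pia, jat)
oxi  (by R14: qux, vim)
sil  (by R17: rab, hep, hux)
dil  (by R20: sil, hep)
pev  (by R5: dil, erm)
lum  (by R10: oxi, orv)
ubo  (by R8: lum, vex)
baz  (by R22: ubo, pev)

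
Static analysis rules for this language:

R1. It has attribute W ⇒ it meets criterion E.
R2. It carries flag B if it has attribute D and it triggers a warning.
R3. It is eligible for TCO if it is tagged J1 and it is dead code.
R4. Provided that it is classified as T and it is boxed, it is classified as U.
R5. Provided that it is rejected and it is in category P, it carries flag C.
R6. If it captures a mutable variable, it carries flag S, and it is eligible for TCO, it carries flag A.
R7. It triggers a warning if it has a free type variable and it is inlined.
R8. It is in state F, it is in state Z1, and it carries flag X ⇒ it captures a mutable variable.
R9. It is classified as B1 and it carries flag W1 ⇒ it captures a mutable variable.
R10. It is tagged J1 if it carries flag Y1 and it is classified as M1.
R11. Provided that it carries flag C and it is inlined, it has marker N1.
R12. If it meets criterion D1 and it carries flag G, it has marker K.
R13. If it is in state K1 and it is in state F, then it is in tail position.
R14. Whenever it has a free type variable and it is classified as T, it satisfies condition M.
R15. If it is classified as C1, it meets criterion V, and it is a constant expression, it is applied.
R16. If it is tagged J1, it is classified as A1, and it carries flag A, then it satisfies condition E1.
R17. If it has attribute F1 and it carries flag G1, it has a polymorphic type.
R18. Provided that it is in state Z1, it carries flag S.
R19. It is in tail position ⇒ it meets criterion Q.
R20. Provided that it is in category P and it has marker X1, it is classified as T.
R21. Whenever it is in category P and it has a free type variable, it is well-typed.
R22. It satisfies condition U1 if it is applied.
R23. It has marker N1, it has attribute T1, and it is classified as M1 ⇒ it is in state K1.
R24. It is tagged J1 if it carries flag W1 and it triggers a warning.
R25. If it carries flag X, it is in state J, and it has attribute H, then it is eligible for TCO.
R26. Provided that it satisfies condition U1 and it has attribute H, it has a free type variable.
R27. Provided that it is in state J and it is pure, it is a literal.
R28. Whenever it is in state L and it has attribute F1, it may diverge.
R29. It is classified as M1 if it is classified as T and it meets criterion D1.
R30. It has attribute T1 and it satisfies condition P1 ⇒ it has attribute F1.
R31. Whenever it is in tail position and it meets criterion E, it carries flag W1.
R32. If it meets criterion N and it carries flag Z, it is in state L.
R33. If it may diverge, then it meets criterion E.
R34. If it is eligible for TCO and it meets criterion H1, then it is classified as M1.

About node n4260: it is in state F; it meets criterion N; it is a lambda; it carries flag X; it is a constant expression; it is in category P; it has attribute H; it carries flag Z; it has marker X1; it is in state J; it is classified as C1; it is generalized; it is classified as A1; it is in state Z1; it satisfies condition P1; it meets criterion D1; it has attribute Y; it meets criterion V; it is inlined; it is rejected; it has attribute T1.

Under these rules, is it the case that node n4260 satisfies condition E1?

Yes

By R5 (it is rejected, it is in category P): it carries flag C.
By R8 (it is in state F, it is in state Z1, it carries flag X): it captures a mutable variable.
By R11 (it carries flag C, it is inlined): it has marker N1.
By R15 (it is classified as C1, it meets criterion V, it is a constant expression): it is applied.
By R18 (it is in state Z1): it carries flag S.
By R20 (it is in category P, it has marker X1): it is classified as T.
By R22 (it is applied): it satisfies condition U1.
By R25 (it carries flag X, it is in state J, it has attribute H): it is eligible for TCO.
By R26 (it satisfies condition U1, it has attribute H): it has a free type variable.
By R29 (it is classified as T, it meets criterion D1): it is classified as M1.
By R30 (it has attribute T1, it satisfies condition P1): it has attribute F1.
By R32 (it meets criterion N, it carries flag Z): it is in state L.
By R6 (it captures a mutable variable, it carries flag S, it is eligible for TCO): it carries flag A.
By R7 (it has a free type variable, it is inlined): it triggers a warning.
By R23 (it has marker N1, it has attribute T1, it is classified as M1): it is in state K1.
By R28 (it is in state L, it has attribute F1): it may diverge.
By R33 (it may diverge): it meets criterion E.
By R13 (it is in state K1, it is in state F): it is in tail position.
By R31 (it is in tail position, it meets criterion E): it carries flag W1.
By R24 (it carries flag W1, it triggers a warning): it is tagged J1.
By R16 (it is tagged J1, it is classified as A1, it carries flag A): it satisfies condition E1.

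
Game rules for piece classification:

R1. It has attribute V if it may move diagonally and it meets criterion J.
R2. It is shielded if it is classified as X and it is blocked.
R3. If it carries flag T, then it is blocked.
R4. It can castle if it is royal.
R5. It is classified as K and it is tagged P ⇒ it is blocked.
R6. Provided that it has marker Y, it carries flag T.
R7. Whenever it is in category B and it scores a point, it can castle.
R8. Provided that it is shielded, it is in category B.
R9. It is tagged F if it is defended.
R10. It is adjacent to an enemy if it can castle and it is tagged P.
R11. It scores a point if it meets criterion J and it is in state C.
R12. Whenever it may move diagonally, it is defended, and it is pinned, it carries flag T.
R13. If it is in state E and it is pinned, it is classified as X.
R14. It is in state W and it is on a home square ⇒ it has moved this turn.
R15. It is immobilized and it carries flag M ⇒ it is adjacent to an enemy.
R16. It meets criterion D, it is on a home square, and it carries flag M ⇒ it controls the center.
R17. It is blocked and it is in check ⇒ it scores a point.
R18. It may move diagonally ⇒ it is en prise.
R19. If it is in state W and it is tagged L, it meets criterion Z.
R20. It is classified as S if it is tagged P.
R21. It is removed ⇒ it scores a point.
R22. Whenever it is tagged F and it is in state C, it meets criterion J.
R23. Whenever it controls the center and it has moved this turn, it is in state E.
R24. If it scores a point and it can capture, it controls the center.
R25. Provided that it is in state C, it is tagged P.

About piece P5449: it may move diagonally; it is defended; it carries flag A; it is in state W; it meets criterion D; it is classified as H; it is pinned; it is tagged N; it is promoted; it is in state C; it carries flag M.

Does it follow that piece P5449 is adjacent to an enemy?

No

Forward chaining from the given facts derives: is tagged F, carries flag T, is en prise, meets criterion J, is tagged P, has attribute V, is blocked, scores a point, is classified as S.
Rules concluding "it is adjacent to an enemy": R10 needs "it can castle"; R15 needs "it is immobilized" — none of these are established.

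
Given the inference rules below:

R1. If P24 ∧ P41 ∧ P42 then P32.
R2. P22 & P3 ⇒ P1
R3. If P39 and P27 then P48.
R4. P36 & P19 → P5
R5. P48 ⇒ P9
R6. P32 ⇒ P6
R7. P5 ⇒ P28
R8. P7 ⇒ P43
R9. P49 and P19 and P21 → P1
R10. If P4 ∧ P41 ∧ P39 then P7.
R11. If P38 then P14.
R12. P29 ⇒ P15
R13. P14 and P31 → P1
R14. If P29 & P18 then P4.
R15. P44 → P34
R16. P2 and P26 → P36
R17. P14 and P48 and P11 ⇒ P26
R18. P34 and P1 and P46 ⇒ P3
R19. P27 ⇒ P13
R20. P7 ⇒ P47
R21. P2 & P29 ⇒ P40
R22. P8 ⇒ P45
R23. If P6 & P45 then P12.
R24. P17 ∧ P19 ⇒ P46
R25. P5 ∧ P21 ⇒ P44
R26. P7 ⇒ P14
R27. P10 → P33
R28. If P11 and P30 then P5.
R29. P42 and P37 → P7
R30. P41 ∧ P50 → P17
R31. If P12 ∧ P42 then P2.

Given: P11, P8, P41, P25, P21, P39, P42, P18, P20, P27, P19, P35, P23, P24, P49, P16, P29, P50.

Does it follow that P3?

Yes

P32  (by R1: P24, P41, P42)
P48  (by R3: P39, P27)
P6  (by R6: P32)
P1  (by R9: P49, P19, P21)
P4  (by R14: P29, P18)
P45  (by R22: P8)
P12  (by R23: P6, P45)
P17  (by R30: P41, P50)
P2  (by R31: P12, P42)
P7  (by R10: P4, P41, P39)
P46  (by R24: P17, P19)
P14  (by R26: P7)
P26  (by R17: P14, P48, P11)
P36  (by R16: P2, P26)
P5  (by R4: P36, P19)
P44  (by R25: P5, P21)
P34  (by R15: P44)
P3  (by R18: P34, P1, P46)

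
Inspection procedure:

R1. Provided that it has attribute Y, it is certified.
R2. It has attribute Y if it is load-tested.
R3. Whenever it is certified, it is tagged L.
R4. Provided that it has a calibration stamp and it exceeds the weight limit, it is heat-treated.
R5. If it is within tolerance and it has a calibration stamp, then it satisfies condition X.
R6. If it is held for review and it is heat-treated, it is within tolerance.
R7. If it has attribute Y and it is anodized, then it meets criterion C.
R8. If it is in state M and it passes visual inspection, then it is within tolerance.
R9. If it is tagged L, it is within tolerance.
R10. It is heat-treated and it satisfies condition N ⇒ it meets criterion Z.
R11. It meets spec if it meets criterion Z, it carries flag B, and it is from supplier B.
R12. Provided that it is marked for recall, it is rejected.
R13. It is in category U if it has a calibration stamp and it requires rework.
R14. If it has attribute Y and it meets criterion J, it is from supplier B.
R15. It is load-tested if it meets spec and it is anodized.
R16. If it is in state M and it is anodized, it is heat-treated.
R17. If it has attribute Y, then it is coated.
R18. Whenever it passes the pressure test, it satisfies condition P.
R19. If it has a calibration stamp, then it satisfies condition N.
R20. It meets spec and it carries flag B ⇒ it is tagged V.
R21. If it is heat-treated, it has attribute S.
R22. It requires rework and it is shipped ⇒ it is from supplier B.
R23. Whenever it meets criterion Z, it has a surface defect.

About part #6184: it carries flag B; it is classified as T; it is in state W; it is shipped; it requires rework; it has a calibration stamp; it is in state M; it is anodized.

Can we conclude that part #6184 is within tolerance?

Yes

By R16 (it is in state M, it is anodized): it is heat-treated.
By R19 (it has a calibration stamp): it satisfies condition N.
By R22 (it requires rework, it is shipped): it is from supplier B.
By R10 (it is heat-treated, it satisfies condition N): it meets criterion Z.
By R11 (it meets criterion Z, it carries flag B, it is from supplier B): it meets spec.
By R15 (it meets spec, it is anodized): it is load-tested.
By R2 (it is load-tested): it has attribute Y.
By R1 (it has attribute Y): it is certified.
By R3 (it is certified): it is tagged L.
By R9 (it is tagged L): it is within tolerance.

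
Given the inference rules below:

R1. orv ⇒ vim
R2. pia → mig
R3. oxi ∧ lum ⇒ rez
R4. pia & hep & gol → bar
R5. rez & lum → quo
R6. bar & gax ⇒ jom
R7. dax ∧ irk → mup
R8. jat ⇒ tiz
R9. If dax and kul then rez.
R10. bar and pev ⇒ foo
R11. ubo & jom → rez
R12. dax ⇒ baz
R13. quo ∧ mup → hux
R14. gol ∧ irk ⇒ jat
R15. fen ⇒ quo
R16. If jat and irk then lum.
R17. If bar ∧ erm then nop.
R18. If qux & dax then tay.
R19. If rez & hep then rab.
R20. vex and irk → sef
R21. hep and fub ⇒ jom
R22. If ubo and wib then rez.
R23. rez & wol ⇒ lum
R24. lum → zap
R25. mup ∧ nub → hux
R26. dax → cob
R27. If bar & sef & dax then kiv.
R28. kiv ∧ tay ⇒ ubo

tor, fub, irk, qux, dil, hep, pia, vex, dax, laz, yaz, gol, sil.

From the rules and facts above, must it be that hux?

bar  (by R4: pia, hep, gol)
mup  (by R7: dax, irk)
jat  (by R14: gol, irk)
lum  (by R16: jat, irk)
tay  (by R18: qux, dax)
sef  (by R20: vex, irk)
jom  (by R21: hep, fub)
kiv  (by R27: bar, sef, dax)
ubo  (by R28: kiv, tay)
rez  (by R11: ubo, jom)
quo  (by R5: rez, lum)
hux  (by R13: quo, mup)

Yes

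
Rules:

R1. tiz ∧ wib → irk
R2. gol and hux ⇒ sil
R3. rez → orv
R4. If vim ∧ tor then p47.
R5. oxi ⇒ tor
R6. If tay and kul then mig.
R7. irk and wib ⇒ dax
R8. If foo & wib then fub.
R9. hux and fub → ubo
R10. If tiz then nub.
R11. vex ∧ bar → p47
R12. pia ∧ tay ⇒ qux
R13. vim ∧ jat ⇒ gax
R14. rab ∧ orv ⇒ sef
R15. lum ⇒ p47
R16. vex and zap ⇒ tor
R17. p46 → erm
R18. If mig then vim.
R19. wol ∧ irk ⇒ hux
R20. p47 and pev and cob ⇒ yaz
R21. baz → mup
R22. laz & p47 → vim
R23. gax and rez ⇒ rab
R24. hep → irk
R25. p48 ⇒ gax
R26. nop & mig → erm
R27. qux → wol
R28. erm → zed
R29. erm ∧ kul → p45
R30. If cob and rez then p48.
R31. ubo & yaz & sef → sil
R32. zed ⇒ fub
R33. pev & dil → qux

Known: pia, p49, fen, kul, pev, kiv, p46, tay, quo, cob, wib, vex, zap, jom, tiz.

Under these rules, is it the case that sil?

No

Forward chaining from the given facts derives: irk, mig, dax, nub, qux, tor, erm, vim, wol, zed, p45, fub, p47, hux, yaz, ubo.
Rules concluding sil: R2 needs gol; R31 needs sef — none of these are established.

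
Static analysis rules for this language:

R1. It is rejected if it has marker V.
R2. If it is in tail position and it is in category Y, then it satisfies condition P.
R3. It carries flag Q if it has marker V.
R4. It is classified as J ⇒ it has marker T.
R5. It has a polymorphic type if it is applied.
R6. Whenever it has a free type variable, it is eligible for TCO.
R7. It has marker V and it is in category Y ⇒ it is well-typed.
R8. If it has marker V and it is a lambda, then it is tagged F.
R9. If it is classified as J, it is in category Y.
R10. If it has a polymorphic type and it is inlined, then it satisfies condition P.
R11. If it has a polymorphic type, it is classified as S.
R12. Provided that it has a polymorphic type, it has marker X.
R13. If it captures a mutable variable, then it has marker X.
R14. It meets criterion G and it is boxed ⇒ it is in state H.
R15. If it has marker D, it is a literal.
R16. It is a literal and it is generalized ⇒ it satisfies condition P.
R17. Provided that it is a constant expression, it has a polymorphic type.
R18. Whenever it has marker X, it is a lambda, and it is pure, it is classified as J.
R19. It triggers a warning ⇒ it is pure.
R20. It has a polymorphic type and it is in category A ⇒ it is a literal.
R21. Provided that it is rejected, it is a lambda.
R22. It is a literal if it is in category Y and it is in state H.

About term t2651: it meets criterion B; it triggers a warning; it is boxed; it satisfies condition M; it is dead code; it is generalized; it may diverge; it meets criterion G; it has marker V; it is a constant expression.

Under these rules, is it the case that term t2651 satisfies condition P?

Yes

By R1 (it has marker V): it is rejected.
By R14 (it meets criterion G, it is boxed): it is in state H.
By R17 (it is a constant expression): it has a polymorphic type.
By R19 (it triggers a warning): it is pure.
By R21 (it is rejected): it is a lambda.
By R12 (it has a polymorphic type): it has marker X.
By R18 (it has marker X, it is a lambda, it is pure): it is classified as J.
By R9 (it is classified as J): it is in category Y.
By R22 (it is in category Y, it is in state H): it is a literal.
By R16 (it is a literal, it is generalized): it satisfies condition P.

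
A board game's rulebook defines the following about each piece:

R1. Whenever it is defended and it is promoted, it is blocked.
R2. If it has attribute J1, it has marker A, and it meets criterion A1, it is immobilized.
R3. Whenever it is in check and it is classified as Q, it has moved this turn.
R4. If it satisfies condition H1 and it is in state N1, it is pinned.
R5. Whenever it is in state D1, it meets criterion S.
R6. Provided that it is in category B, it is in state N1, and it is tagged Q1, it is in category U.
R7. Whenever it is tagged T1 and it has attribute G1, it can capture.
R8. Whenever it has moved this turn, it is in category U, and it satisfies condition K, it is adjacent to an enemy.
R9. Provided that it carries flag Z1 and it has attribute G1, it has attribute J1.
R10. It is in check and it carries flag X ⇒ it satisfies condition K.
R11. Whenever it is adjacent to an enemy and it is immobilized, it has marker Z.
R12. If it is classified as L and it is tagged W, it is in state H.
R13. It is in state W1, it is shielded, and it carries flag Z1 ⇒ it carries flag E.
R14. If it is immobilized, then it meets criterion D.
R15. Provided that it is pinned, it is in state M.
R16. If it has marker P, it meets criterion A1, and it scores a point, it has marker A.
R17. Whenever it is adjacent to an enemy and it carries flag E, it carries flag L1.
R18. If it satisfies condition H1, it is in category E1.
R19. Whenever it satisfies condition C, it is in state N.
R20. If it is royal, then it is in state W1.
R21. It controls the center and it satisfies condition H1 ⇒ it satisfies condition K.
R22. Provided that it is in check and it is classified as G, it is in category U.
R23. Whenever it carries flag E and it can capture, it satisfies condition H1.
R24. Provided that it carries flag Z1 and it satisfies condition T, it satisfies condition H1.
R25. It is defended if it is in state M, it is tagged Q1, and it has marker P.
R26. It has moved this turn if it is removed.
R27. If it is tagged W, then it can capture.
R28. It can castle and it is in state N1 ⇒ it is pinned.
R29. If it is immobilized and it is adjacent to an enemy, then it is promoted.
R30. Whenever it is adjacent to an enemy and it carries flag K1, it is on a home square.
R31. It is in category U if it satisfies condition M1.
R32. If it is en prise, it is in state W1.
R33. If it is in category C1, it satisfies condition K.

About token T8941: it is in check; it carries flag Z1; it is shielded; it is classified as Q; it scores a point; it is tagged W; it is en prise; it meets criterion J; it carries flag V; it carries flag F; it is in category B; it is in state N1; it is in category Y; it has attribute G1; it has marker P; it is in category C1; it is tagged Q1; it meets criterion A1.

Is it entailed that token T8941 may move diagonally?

No

Forward chaining from the given facts derives: has moved this turn, is in category U, has attribute J1, has marker A, can capture, is in state W1, satisfies condition K, is immobilized, is adjacent to an enemy, has marker Z, carries flag E, meets criterion D, carries flag L1, satisfies condition H1, is promoted, is pinned, is in state M, is in category E1, is defended, is blocked.
No rule has "it may move diagonally" as its conclusion, and it is not among the given facts.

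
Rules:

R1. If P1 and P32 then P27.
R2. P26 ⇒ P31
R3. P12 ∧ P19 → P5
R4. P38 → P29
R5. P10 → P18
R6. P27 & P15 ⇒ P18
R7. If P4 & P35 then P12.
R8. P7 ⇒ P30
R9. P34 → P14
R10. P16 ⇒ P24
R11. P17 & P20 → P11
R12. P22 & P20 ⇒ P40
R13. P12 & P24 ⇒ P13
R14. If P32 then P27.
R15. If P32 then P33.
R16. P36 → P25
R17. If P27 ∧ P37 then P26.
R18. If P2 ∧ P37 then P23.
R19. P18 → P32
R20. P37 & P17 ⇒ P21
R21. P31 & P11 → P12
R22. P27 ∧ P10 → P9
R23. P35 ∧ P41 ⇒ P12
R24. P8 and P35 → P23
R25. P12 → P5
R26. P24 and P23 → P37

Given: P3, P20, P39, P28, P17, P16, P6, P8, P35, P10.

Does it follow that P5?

P18  (by R5: P10)
P24  (by R10: P16)
P11  (by R11: P17, P20)
P32  (by R19: P18)
P23  (by R24: P8, P35)
P37  (by R26: P24, P23)
P27  (by R14: P32)
P26  (by R17: P27, P37)
P31  (by R2: P26)
P12  (by R21: P31, P11)
P5  (by R25: P12)

Yes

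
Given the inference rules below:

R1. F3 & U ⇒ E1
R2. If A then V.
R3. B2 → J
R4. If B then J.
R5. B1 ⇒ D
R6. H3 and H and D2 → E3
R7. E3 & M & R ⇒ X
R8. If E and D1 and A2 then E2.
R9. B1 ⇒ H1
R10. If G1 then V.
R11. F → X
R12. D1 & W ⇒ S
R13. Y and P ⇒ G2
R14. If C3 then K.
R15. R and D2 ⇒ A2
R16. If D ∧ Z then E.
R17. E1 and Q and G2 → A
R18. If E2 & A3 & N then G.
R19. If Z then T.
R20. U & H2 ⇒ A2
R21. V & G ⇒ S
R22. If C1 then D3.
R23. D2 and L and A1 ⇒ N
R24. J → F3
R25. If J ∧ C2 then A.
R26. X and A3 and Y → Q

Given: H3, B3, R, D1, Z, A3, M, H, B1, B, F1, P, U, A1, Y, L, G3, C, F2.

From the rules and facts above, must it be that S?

No

Forward chaining from the given facts derives: J, D, H1, G2, E, T, F3, E1.
Rules concluding S: R12 needs W; R21 needs V — none of these are established.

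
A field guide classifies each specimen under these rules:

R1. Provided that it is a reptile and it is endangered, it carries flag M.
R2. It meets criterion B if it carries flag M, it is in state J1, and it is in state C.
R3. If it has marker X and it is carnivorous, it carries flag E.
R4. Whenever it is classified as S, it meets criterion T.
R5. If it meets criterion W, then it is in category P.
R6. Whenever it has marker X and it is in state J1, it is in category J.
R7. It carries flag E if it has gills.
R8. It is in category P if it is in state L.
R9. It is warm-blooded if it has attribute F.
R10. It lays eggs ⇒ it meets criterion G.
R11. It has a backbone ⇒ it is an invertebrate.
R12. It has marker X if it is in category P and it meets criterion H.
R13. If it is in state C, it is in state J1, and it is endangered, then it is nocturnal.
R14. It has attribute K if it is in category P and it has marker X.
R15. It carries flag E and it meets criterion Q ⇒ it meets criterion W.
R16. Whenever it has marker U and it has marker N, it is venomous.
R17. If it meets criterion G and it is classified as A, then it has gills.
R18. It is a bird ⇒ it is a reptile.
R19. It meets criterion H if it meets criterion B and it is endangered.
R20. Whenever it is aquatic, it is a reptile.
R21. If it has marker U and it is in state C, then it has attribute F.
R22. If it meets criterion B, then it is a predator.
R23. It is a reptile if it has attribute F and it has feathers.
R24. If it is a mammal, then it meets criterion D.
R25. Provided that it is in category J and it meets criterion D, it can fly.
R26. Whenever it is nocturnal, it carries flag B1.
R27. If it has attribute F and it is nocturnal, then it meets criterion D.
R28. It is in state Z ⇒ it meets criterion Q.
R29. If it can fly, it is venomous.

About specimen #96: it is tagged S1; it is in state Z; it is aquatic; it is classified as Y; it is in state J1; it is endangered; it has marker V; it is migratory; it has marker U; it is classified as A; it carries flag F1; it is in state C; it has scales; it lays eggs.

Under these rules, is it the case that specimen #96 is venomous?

Yes

By R10 (it lays eggs): it meets criterion G.
By R13 (it is in state C, it is in state J1, it is endangered): it is nocturnal.
By R17 (it meets criterion G, it is classified as A): it has gills.
By R20 (it is aquatic): it is a reptile.
By R21 (it has marker U, it is in state C): it has attribute F.
By R27 (it has attribute F, it is nocturnal): it meets criterion D.
By R28 (it is in state Z): it meets criterion Q.
By R1 (it is a reptile, it is endangered): it carries flag M.
By R2 (it carries flag M, it is in state J1, it is in state C): it meets criterion B.
By R7 (it has gills): it carries flag E.
By R15 (it carries flag E, it meets criterion Q): it meets criterion W.
By R19 (it meets criterion B, it is endangered): it meets criterion H.
By R5 (it meets criterion W): it is in category P.
By R12 (it is in category P, it meets criterion H): it has marker X.
By R6 (it has marker X, it is in state J1): it is in category J.
By R25 (it is in category J, it meets criterion D): it can fly.
By R29 (it can fly): it is venomous.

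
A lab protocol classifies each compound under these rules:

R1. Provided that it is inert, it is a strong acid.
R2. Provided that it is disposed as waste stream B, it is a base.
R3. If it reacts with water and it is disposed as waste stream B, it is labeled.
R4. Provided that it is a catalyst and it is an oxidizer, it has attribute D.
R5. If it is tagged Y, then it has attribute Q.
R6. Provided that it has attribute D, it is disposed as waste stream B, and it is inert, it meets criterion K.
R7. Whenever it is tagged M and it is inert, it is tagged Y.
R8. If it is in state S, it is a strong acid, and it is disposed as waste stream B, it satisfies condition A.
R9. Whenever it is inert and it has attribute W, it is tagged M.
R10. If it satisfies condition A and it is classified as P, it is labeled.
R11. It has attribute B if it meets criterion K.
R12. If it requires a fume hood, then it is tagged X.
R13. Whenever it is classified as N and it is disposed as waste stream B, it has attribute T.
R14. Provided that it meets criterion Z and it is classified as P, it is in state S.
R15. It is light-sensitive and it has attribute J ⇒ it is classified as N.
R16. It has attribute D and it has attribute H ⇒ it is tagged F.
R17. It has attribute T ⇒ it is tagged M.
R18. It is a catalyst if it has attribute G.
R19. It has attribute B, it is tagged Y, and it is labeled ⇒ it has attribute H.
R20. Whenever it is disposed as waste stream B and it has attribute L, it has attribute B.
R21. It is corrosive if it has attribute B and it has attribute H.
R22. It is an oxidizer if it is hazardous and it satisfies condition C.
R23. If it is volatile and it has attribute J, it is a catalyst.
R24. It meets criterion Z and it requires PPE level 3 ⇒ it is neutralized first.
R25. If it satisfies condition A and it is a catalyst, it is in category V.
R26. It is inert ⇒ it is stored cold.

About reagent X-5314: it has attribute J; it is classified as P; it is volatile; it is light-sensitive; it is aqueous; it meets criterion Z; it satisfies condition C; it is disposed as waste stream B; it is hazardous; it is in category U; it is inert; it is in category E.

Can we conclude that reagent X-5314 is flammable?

No

Forward chaining from the given facts derives: is a strong acid, is a base, is in state S, is classified as N, is an oxidizer, is a catalyst, is stored cold, has attribute D, meets criterion K, satisfies condition A, is labeled, has attribute B, has attribute T, is tagged M, is in category V, is tagged Y, has attribute H, is corrosive, has attribute Q, is tagged F.
No rule has "it is flammable" as its conclusion, and it is not among the given facts.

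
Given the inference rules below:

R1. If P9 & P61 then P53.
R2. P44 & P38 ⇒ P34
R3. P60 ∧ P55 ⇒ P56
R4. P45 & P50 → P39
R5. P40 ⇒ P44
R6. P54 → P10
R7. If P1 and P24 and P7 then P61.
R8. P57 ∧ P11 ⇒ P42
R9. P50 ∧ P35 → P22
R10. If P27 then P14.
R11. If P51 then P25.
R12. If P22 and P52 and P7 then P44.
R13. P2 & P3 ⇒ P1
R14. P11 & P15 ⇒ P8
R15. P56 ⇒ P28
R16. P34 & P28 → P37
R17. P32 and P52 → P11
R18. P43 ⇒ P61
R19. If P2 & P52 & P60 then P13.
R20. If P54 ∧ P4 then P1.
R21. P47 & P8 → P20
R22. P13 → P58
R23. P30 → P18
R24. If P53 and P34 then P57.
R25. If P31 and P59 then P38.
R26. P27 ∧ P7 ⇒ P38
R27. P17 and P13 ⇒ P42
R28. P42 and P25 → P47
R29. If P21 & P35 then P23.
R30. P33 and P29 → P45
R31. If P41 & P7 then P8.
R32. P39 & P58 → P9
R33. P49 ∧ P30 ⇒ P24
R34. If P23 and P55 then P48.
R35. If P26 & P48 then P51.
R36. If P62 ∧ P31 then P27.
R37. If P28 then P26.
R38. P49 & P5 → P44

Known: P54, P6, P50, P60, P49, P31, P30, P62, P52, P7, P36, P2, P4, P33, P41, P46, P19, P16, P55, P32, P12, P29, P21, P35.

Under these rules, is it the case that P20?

P56  (by R3: P60, P55)
P22  (by R9: P50, P35)
P44  (by R12: P22, P52, P7)
P28  (by R15: P56)
P11  (by R17: P32, P52)
P13  (by R19: P2, P52, P60)
P1  (by R20: P54, P4)
P58  (by R22: P13)
P23  (by R29: P21, P35)
P45  (by R30: P33, P29)
P8  (by R31: P41, P7)
P24  (by R33: P49, P30)
P48  (by R34: P23, P55)
P27  (by R36: P62, P31)
P26  (by R37: P28)
P39  (by R4: P45, P50)
P61  (by R7: P1, P24, P7)
P38  (by R26: P27, P7)
P9  (by R32: P39, P58)
P51  (by R35: P26, P48)
P53  (by R1: P9, P61)
P34  (by R2: P44, P38)
P25  (by R11: P51)
P57  (by R24: P53, P34)
P42  (by R8: P57, P11)
P47  (by R28: P42, P25)
P20  (by R21: P47, P8)

Yes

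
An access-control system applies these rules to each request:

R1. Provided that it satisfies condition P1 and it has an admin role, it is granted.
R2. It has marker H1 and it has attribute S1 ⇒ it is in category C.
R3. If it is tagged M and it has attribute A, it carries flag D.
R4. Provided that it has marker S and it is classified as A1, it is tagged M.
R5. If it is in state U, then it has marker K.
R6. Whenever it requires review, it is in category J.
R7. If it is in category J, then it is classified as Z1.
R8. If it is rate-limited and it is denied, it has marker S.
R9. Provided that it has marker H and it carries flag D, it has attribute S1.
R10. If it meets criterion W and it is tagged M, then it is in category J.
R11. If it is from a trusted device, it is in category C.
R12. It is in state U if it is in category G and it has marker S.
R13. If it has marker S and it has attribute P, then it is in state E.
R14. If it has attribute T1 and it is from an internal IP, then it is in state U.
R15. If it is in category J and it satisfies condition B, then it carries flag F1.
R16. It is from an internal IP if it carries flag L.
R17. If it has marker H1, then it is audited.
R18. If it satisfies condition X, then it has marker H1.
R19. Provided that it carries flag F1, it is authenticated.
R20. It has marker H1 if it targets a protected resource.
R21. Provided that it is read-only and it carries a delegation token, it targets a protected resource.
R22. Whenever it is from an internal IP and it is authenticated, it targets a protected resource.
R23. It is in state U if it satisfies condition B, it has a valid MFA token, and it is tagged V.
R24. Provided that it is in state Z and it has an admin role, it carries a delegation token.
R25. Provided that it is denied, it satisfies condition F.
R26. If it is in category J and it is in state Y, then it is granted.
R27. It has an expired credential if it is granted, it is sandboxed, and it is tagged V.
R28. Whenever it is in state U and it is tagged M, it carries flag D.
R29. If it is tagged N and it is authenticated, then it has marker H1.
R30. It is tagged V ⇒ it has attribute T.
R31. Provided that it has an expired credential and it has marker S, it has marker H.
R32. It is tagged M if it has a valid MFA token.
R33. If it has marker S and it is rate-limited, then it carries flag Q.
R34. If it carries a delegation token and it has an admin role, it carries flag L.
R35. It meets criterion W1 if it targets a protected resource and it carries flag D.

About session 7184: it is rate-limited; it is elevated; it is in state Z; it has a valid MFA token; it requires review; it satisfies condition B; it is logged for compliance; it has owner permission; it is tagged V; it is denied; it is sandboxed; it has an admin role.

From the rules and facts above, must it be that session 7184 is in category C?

Forward chaining from the given facts derives: is in category J, is classified as Z1, has marker S, carries flag F1, is authenticated, is in state U, carries a delegation token, satisfies condition F, has attribute T, is tagged M, carries flag Q, carries flag L, has marker K, is from an internal IP, targets a protected resource, carries flag D, meets criterion W1, has marker H1, is audited.
Rules concluding "it is in category C": R2 needs "it has attribute S1"; R11 needs "it is from a trusted device" — none of these are established.

No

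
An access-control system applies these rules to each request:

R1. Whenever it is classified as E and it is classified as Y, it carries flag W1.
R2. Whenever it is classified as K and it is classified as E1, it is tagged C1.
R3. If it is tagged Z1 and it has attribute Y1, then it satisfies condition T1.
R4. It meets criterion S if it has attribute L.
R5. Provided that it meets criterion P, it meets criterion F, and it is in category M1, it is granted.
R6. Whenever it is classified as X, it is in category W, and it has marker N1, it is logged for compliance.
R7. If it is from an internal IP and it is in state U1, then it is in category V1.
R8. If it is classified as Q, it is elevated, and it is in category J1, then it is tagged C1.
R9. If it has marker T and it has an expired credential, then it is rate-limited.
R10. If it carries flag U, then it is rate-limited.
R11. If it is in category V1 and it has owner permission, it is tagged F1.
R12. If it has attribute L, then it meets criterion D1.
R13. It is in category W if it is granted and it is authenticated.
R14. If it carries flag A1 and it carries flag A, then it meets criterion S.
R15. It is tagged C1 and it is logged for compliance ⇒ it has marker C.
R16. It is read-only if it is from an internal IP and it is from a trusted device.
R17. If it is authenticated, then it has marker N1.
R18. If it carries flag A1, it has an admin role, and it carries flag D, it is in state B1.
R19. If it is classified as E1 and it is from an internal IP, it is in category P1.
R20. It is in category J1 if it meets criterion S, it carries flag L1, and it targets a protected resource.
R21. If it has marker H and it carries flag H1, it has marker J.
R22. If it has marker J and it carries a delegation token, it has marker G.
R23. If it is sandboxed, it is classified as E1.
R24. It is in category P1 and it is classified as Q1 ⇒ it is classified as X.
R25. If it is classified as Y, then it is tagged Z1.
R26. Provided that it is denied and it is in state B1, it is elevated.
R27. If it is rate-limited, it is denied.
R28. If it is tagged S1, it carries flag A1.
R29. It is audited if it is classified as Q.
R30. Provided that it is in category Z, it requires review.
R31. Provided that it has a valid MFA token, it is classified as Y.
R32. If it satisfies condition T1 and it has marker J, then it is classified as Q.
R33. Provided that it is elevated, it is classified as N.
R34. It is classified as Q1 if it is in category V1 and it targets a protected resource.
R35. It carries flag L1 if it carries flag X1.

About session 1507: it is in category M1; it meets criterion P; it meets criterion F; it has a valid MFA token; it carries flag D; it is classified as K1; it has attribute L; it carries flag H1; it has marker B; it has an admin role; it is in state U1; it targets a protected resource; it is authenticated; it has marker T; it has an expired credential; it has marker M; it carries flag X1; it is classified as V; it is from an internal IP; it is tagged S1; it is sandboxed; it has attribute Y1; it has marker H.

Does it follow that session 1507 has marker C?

By R4 (it has attribute L): it meets criterion S.
By R5 (it meets criterion P, it meets criterion F, it is in category M1): it is granted.
By R7 (it is from an internal IP, it is in state U1): it is in category V1.
By R9 (it has marker T, it has an expired credential): it is rate-limited.
By R13 (it is granted, it is authenticated): it is in category W.
By R17 (it is authenticated): it has marker N1.
By R21 (it has marker H, it carries flag H1): it has marker J.
By R23 (it is sandboxed): it is classified as E1.
By R27 (it is rate-limited): it is denied.
By R28 (it is tagged S1): it carries flag A1.
By R31 (it has a valid MFA token): it is classified as Y.
By R34 (it is in category V1, it targets a protected resource): it is classified as Q1.
By R35 (it carries flag X1): it carries flag L1.
By R18 (it carries flag A1, it has an admin role, it carries flag D): it is in state B1.
By R19 (it is classified as E1, it is from an internal IP): it is in category P1.
By R20 (it meets criterion S, it carries flag L1, it targets a protected resource): it is in category J1.
By R24 (it is in category P1, it is classified as Q1): it is classified as X.
By R25 (it is classified as Y): it is tagged Z1.
By R26 (it is denied, it is in state B1): it is elevated.
By R3 (it is tagged Z1, it has attribute Y1): it satisfies condition T1.
By R6 (it is classified as X, it is in category W, it has marker N1): it is logged for compliance.
By R32 (it satisfies condition T1, it has marker J): it is classified as Q.
By R8 (it is classified as Q, it is elevated, it is in category J1): it is tagged C1.
By R15 (it is tagged C1, it is logged for compliance): it has marker C.

Yes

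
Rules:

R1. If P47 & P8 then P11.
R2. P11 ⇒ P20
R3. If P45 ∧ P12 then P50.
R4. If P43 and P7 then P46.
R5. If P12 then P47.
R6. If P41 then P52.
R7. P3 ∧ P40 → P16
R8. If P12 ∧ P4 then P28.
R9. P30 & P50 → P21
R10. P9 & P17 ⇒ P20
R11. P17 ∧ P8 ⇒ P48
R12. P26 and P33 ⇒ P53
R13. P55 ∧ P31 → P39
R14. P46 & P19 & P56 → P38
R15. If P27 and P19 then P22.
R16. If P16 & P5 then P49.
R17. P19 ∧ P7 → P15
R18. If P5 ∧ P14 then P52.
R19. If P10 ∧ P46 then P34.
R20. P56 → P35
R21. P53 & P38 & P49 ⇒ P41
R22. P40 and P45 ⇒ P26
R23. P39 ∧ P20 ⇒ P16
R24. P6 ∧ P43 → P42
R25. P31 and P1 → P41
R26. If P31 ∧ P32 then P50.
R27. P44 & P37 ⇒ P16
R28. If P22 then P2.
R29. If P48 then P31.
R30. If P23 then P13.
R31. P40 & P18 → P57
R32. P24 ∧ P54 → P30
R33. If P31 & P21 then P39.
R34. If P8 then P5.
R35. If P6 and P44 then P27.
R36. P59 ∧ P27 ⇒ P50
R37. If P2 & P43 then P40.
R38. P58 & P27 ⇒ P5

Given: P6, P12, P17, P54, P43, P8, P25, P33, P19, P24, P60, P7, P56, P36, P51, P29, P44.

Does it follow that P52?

No

Forward chaining from the given facts derives: P46, P47, P48, P38, P15, P35, P42, P31, P30, P5, P27, P11, P20, P22, P2, P40.
Rules concluding P52: R6 needs P41; R18 needs P14 — none of these are established.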